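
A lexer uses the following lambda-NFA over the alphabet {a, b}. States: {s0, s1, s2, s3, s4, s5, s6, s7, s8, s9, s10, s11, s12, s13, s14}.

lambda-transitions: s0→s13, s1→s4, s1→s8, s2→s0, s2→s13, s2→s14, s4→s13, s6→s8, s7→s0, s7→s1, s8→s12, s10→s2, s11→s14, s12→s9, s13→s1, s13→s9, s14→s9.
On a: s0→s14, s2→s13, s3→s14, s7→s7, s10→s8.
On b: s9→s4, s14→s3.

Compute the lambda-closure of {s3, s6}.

Start with {s3, s6}.
From s6 via lambda: add s8.
From s8 via lambda: add s12.
From s12 via lambda: add s9.
No new states can be added; the closed set is {s3, s6, s8, s9, s12}.

{s3, s6, s8, s9, s12}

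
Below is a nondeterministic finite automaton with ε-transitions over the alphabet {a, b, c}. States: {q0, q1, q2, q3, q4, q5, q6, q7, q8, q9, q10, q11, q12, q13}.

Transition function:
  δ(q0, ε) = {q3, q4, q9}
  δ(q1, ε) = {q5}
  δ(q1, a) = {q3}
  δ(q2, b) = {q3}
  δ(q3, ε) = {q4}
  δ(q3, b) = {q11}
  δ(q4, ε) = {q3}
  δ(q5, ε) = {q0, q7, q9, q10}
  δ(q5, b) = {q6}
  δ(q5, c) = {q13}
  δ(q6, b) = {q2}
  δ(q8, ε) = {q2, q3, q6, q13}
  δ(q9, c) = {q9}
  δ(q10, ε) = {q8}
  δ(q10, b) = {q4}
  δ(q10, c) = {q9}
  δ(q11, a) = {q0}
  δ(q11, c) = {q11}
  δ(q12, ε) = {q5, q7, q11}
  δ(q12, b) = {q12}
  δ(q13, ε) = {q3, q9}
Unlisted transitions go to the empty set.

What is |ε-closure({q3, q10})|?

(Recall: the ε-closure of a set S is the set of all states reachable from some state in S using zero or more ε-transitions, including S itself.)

8

Start with {q3, q10}.
From q3 via ε: add q4.
From q10 via ε: add q8.
From q8 via ε: add q2, q6, q13.
From q13 via ε: add q9.
ε-closure = {q2, q3, q4, q6, q8, q9, q10, q13}, which has 8 states.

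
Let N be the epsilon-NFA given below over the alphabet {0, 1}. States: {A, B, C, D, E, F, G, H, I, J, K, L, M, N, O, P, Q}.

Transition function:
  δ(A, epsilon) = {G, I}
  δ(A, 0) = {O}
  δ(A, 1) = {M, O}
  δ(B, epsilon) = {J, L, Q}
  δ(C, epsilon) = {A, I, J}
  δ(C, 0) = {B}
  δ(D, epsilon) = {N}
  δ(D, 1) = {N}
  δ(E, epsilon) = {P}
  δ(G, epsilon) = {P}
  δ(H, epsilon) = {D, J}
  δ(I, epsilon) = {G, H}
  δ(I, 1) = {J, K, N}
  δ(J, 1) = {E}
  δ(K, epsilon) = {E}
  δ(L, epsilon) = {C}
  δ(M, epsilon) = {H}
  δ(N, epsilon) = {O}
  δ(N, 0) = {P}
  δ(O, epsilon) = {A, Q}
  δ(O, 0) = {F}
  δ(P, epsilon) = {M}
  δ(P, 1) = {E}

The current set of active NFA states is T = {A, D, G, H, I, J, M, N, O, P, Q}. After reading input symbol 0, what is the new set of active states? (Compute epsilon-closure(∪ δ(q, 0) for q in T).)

{A, D, F, G, H, I, J, M, N, O, P, Q}

A on 0 → {O}.
N on 0 → {P}.
O on 0 → {F}.
No 0-transition from D, G, H, I, J, M, P, Q.
Union after reading 0: {F, O, P}.
Now take the epsilon-closure:
From O via epsilon: add A, Q.
From P via epsilon: add M.
From A via epsilon: add G, I.
From M via epsilon: add H.
From H via epsilon: add D, J.
From D via epsilon: add N.
No new states can be added; the closed set is {A, D, F, G, H, I, J, M, N, O, P, Q}.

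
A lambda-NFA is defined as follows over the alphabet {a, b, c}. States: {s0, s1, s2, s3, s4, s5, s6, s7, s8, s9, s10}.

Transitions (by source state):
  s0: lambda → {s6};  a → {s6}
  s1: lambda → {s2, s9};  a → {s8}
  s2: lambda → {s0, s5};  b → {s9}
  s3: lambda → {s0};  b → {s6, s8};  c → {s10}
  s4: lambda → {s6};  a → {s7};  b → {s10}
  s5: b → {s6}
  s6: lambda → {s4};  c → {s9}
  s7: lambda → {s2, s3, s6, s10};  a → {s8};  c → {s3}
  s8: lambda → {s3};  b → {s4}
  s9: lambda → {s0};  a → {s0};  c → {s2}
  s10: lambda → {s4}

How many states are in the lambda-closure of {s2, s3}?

Start with {s2, s3}.
From s2 via lambda: add s0, s5.
From s0 via lambda: add s6.
From s6 via lambda: add s4.
lambda-closure = {s0, s2, s3, s4, s5, s6}, which has 6 states.

6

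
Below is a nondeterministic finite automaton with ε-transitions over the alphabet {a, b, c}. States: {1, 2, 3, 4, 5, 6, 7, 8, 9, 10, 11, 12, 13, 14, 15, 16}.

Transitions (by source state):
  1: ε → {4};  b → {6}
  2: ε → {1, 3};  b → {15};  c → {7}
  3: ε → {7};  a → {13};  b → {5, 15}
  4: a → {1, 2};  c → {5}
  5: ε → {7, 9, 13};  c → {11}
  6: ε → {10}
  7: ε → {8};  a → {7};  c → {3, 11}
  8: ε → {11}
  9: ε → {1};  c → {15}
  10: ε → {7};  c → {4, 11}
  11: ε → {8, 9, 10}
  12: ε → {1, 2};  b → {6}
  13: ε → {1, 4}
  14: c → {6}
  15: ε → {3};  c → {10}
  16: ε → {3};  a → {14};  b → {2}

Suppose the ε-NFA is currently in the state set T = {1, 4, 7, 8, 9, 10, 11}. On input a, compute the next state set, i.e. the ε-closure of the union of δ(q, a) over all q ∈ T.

{1, 2, 3, 4, 7, 8, 9, 10, 11}

4 on a → {1, 2}.
7 on a → {7}.
No a-transition from 1, 8, 9, 10, 11.
Union after reading a: {1, 2, 7}.
Now take the ε-closure:
From 1 via ε: add 4.
From 2 via ε: add 3.
From 7 via ε: add 8.
From 8 via ε: add 11.
From 11 via ε: add 9, 10.
No new states can be added; the closed set is {1, 2, 3, 4, 7, 8, 9, 10, 11}.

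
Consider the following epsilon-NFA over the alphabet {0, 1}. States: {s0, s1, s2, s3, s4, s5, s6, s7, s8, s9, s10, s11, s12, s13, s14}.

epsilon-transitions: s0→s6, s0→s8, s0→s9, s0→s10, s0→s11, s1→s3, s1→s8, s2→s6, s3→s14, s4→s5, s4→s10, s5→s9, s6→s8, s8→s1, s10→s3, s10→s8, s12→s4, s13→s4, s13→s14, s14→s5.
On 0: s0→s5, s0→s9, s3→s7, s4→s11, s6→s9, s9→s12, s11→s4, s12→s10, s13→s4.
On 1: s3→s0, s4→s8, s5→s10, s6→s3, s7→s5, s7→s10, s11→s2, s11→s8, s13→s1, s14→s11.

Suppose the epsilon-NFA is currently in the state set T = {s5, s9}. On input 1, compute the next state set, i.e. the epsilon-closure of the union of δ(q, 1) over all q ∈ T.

s5 on 1 → {s10}.
No 1-transition from s9.
Union after reading 1: {s10}.
Now take the epsilon-closure:
From s10 via epsilon: add s3, s8.
From s3 via epsilon: add s14.
From s8 via epsilon: add s1.
From s14 via epsilon: add s5.
From s5 via epsilon: add s9.
No new states can be added; the closed set is {s1, s3, s5, s8, s9, s10, s14}.

{s1, s3, s5, s8, s9, s10, s14}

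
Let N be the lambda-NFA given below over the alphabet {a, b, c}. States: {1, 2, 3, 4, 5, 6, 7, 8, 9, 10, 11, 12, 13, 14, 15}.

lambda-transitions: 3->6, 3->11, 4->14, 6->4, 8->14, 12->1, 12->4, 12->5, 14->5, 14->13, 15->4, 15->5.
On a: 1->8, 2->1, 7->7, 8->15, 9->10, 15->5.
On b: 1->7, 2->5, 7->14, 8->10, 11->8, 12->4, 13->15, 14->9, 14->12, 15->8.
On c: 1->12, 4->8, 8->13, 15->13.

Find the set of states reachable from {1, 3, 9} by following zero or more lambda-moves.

Start with {1, 3, 9}.
From 3 via lambda: add 6, 11.
From 6 via lambda: add 4.
From 4 via lambda: add 14.
From 14 via lambda: add 5, 13.
No new states can be added; the closed set is {1, 3, 4, 5, 6, 9, 11, 13, 14}.

{1, 3, 4, 5, 6, 9, 11, 13, 14}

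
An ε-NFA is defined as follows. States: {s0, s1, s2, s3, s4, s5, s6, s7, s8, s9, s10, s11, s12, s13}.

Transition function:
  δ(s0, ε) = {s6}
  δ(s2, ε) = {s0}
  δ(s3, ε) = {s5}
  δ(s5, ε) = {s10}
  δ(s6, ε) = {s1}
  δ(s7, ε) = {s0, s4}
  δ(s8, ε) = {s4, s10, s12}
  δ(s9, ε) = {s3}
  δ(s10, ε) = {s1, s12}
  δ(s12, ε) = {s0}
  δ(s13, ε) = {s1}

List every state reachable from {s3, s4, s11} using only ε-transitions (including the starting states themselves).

Start with {s3, s4, s11}.
From s3 via ε: add s5.
From s5 via ε: add s10.
From s10 via ε: add s1, s12.
From s12 via ε: add s0.
From s0 via ε: add s6.
No new states can be added; the closed set is {s0, s1, s3, s4, s5, s6, s10, s11, s12}.

{s0, s1, s3, s4, s5, s6, s10, s11, s12}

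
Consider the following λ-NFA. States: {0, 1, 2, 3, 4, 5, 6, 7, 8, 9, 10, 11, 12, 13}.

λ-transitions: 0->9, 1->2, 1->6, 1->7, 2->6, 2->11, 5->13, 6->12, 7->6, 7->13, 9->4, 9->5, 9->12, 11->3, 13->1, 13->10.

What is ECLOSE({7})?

{1, 2, 3, 6, 7, 10, 11, 12, 13}

Start with {7}.
From 7 via λ: add 6, 13.
From 6 via λ: add 12.
From 13 via λ: add 1, 10.
From 1 via λ: add 2.
From 2 via λ: add 11.
From 11 via λ: add 3.
No new states can be added; the closed set is {1, 2, 3, 6, 7, 10, 11, 12, 13}.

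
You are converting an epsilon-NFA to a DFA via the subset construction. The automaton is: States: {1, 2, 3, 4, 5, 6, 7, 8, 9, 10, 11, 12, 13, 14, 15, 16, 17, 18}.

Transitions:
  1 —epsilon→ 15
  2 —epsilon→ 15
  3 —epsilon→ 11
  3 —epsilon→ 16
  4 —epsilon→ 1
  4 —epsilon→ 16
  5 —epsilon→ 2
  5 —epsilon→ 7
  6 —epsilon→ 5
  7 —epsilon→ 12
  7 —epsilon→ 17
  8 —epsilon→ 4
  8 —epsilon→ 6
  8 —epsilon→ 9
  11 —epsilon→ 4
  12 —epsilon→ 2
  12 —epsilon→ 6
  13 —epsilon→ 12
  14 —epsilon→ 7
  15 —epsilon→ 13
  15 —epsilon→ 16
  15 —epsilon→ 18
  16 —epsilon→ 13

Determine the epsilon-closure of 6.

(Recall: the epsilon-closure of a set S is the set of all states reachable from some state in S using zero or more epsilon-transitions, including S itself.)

Start with {6}.
From 6 via epsilon: add 5.
From 5 via epsilon: add 2, 7.
From 2 via epsilon: add 15.
From 7 via epsilon: add 12, 17.
From 15 via epsilon: add 13, 16, 18.
No new states can be added; the closed set is {2, 5, 6, 7, 12, 13, 15, 16, 17, 18}.

{2, 5, 6, 7, 12, 13, 15, 16, 17, 18}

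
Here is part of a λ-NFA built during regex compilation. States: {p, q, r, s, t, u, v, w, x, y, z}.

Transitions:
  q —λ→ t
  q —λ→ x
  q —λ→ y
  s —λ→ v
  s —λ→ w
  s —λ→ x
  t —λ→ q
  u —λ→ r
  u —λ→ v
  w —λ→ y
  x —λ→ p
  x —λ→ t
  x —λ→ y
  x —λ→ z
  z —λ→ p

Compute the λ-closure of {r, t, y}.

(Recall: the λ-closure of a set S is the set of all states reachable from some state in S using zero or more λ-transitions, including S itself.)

Start with {r, t, y}.
From t via λ: add q.
From q via λ: add x.
From x via λ: add p, z.
No new states can be added; the closed set is {p, q, r, t, x, y, z}.

{p, q, r, t, x, y, z}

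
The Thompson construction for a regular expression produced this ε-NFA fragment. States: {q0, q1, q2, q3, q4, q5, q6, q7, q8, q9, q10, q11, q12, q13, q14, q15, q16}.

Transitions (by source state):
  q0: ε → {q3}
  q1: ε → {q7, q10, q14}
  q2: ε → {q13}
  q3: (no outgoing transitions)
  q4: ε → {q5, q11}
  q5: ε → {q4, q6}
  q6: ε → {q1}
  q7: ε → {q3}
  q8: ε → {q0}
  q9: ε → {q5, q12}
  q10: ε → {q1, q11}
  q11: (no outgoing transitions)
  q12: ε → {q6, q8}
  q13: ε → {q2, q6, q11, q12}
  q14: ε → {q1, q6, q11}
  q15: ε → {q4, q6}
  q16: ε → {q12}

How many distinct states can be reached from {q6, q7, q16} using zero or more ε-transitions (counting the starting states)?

11

Start with {q6, q7, q16}.
From q6 via ε: add q1.
From q7 via ε: add q3.
From q16 via ε: add q12.
From q1 via ε: add q10, q14.
From q12 via ε: add q8.
From q8 via ε: add q0.
From q10 via ε: add q11.
ε-closure = {q0, q1, q3, q6, q7, q8, q10, q11, q12, q14, q16}, which has 11 states.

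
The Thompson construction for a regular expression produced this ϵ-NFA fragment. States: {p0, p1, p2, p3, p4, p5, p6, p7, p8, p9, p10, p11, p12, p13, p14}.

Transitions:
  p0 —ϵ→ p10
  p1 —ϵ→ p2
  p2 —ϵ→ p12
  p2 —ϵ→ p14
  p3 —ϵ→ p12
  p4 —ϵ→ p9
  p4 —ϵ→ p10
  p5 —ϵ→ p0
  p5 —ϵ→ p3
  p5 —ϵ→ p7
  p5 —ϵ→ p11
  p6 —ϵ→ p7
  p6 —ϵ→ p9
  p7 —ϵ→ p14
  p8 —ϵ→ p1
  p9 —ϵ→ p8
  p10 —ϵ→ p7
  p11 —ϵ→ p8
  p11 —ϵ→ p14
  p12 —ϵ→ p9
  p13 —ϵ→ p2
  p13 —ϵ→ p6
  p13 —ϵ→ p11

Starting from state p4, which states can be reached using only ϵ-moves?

{p1, p2, p4, p7, p8, p9, p10, p12, p14}

Start with {p4}.
From p4 via ϵ: add p9, p10.
From p9 via ϵ: add p8.
From p10 via ϵ: add p7.
From p7 via ϵ: add p14.
From p8 via ϵ: add p1.
From p1 via ϵ: add p2.
From p2 via ϵ: add p12.
No new states can be added; the closed set is {p1, p2, p4, p7, p8, p9, p10, p12, p14}.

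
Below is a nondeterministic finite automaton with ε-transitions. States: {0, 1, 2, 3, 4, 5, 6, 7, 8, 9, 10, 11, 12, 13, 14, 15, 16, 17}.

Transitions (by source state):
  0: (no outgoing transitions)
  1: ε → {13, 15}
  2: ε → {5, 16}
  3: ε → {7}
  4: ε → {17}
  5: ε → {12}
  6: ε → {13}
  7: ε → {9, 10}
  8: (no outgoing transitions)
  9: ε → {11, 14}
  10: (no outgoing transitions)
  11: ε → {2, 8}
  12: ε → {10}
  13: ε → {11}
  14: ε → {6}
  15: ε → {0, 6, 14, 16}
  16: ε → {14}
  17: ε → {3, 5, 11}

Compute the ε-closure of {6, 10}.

Start with {6, 10}.
From 6 via ε: add 13.
From 13 via ε: add 11.
From 11 via ε: add 2, 8.
From 2 via ε: add 5, 16.
From 5 via ε: add 12.
From 16 via ε: add 14.
No new states can be added; the closed set is {2, 5, 6, 8, 10, 11, 12, 13, 14, 16}.

{2, 5, 6, 8, 10, 11, 12, 13, 14, 16}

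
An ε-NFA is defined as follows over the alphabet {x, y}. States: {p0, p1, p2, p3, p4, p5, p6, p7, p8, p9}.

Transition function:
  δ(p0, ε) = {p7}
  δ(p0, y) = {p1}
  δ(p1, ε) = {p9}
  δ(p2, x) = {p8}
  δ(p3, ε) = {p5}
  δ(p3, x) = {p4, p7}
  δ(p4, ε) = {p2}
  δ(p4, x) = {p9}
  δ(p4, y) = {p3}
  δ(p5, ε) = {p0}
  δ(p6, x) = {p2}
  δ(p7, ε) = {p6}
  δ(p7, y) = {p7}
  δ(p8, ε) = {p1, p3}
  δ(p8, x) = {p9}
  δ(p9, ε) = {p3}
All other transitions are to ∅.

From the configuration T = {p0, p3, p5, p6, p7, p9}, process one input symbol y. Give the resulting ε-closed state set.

p0 on y → {p1}.
p7 on y → {p7}.
No y-transition from p3, p5, p6, p9.
Union after reading y: {p1, p7}.
Now take the ε-closure:
From p1 via ε: add p9.
From p7 via ε: add p6.
From p9 via ε: add p3.
From p3 via ε: add p5.
From p5 via ε: add p0.
No new states can be added; the closed set is {p0, p1, p3, p5, p6, p7, p9}.

{p0, p1, p3, p5, p6, p7, p9}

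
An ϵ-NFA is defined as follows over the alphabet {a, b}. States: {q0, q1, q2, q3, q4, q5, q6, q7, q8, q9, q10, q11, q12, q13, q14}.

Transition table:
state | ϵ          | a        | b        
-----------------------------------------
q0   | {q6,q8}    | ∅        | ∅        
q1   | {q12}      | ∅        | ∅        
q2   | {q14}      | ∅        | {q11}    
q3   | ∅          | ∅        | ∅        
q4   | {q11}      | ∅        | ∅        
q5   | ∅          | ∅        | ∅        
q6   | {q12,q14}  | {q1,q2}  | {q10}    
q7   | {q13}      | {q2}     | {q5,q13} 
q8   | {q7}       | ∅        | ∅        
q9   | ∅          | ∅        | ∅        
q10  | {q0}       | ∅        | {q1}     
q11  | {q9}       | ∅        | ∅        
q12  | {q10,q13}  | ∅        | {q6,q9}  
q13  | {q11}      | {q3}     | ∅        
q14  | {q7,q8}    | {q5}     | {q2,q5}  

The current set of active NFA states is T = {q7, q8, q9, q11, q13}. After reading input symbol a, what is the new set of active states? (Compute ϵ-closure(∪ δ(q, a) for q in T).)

q7 on a → {q2}.
q13 on a → {q3}.
No a-transition from q8, q9, q11.
Union after reading a: {q2, q3}.
Now take the ϵ-closure:
From q2 via ϵ: add q14.
From q14 via ϵ: add q7, q8.
From q7 via ϵ: add q13.
From q13 via ϵ: add q11.
From q11 via ϵ: add q9.
No new states can be added; the closed set is {q2, q3, q7, q8, q9, q11, q13, q14}.

{q2, q3, q7, q8, q9, q11, q13, q14}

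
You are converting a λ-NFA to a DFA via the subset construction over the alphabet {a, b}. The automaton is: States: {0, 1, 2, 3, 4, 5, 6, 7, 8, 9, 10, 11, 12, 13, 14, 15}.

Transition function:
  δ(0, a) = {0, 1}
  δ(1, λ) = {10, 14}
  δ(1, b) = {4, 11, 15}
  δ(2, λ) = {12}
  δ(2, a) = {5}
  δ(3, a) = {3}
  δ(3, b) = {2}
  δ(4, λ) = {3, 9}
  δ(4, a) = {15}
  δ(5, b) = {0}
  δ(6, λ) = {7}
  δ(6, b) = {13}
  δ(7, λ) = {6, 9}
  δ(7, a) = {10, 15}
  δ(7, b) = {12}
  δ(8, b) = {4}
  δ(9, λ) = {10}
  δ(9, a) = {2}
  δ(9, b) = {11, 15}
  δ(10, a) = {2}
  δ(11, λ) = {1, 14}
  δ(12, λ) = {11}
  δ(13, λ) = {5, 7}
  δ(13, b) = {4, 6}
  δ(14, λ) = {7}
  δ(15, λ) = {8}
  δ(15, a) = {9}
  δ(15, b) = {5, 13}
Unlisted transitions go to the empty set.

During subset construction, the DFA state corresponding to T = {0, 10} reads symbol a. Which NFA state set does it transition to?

{0, 1, 2, 6, 7, 9, 10, 11, 12, 14}

0 on a → {0, 1}.
10 on a → {2}.
Union after reading a: {0, 1, 2}.
Now take the λ-closure:
From 1 via λ: add 10, 14.
From 2 via λ: add 12.
From 12 via λ: add 11.
From 14 via λ: add 7.
From 7 via λ: add 6, 9.
No new states can be added; the closed set is {0, 1, 2, 6, 7, 9, 10, 11, 12, 14}.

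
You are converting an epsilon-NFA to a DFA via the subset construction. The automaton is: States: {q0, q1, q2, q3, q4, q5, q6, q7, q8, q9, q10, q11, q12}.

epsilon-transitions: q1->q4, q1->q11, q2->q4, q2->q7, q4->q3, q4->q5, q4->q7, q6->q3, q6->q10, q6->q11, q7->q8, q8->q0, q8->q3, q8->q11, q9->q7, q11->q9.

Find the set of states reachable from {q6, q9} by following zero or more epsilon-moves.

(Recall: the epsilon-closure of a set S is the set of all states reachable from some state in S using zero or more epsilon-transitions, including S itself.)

{q0, q3, q6, q7, q8, q9, q10, q11}

Start with {q6, q9}.
From q6 via epsilon: add q3, q10, q11.
From q9 via epsilon: add q7.
From q7 via epsilon: add q8.
From q8 via epsilon: add q0.
No new states can be added; the closed set is {q0, q3, q6, q7, q8, q9, q10, q11}.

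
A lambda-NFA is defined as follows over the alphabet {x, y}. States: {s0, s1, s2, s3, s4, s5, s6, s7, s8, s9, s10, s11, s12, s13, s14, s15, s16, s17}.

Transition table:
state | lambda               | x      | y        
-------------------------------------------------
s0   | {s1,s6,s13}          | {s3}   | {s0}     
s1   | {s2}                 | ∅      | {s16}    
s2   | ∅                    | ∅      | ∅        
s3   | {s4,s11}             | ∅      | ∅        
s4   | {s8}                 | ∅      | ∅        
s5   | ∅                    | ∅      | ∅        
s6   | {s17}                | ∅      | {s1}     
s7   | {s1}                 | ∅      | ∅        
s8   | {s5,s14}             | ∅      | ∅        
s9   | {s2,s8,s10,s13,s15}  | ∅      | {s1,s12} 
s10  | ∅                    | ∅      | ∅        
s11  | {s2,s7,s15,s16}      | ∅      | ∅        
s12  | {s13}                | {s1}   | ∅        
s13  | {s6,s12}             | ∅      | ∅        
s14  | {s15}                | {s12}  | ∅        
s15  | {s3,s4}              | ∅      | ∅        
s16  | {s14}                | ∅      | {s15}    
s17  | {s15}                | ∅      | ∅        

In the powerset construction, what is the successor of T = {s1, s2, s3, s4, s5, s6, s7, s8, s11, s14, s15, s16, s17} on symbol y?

{s1, s2, s3, s4, s5, s7, s8, s11, s14, s15, s16}

s1 on y → {s16}.
s6 on y → {s1}.
s16 on y → {s15}.
No y-transition from s2, s3, s4, s5, s7, s8, s11, s14, s15, s17.
Union after reading y: {s1, s15, s16}.
Now take the lambda-closure:
From s1 via lambda: add s2.
From s15 via lambda: add s3, s4.
From s16 via lambda: add s14.
From s3 via lambda: add s11.
From s4 via lambda: add s8.
From s8 via lambda: add s5.
From s11 via lambda: add s7.
No new states can be added; the closed set is {s1, s2, s3, s4, s5, s7, s8, s11, s14, s15, s16}.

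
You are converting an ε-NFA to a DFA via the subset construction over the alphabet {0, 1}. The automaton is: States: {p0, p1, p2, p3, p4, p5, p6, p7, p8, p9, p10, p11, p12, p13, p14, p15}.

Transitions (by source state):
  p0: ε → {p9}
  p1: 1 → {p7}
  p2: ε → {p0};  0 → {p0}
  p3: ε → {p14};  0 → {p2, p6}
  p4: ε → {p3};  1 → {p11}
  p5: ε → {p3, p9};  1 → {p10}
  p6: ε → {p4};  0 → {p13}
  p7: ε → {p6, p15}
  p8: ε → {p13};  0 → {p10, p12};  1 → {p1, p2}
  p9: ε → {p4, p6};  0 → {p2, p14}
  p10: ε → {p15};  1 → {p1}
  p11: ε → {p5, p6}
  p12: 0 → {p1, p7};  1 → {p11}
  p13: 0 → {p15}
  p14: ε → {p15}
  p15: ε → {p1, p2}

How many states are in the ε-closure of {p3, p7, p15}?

Start with {p3, p7, p15}.
From p3 via ε: add p14.
From p7 via ε: add p6.
From p15 via ε: add p1, p2.
From p2 via ε: add p0.
From p6 via ε: add p4.
From p0 via ε: add p9.
ε-closure = {p0, p1, p2, p3, p4, p6, p7, p9, p14, p15}, which has 10 states.

10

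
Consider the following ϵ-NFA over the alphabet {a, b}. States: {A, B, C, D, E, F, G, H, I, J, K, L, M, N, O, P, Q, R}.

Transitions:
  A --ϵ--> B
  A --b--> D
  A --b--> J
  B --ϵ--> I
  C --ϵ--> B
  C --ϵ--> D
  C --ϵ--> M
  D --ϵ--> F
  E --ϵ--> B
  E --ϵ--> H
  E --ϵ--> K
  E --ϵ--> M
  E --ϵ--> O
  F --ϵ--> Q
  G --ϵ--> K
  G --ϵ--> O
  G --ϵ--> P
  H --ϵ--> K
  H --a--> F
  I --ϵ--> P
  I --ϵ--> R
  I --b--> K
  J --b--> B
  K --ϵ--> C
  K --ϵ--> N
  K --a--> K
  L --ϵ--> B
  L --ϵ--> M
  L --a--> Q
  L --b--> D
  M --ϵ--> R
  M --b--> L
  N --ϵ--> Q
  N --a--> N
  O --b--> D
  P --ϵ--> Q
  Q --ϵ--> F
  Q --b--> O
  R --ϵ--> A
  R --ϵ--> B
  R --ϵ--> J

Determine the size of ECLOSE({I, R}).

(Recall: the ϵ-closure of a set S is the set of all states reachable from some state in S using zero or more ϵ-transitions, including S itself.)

Start with {I, R}.
From I via ϵ: add P.
From R via ϵ: add A, B, J.
From P via ϵ: add Q.
From Q via ϵ: add F.
ϵ-closure = {A, B, F, I, J, P, Q, R}, which has 8 states.

8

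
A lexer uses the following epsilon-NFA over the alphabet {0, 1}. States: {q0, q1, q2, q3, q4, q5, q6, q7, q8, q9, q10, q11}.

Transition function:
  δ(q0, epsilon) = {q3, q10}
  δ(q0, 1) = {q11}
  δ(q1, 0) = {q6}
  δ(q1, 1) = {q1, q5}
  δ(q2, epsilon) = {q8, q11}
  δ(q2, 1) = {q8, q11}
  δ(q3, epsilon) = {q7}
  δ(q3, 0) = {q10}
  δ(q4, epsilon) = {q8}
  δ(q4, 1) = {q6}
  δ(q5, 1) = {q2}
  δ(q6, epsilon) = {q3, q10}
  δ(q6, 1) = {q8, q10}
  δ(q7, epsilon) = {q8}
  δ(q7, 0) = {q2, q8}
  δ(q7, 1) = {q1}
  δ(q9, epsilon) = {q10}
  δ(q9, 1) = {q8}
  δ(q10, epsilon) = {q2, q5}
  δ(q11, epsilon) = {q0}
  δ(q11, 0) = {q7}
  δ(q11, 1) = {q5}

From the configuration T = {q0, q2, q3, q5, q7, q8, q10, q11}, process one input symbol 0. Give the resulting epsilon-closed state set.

q3 on 0 → {q10}.
q7 on 0 → {q2, q8}.
q11 on 0 → {q7}.
No 0-transition from q0, q2, q5, q8, q10.
Union after reading 0: {q2, q7, q8, q10}.
Now take the epsilon-closure:
From q2 via epsilon: add q11.
From q10 via epsilon: add q5.
From q11 via epsilon: add q0.
From q0 via epsilon: add q3.
No new states can be added; the closed set is {q0, q2, q3, q5, q7, q8, q10, q11}.

{q0, q2, q3, q5, q7, q8, q10, q11}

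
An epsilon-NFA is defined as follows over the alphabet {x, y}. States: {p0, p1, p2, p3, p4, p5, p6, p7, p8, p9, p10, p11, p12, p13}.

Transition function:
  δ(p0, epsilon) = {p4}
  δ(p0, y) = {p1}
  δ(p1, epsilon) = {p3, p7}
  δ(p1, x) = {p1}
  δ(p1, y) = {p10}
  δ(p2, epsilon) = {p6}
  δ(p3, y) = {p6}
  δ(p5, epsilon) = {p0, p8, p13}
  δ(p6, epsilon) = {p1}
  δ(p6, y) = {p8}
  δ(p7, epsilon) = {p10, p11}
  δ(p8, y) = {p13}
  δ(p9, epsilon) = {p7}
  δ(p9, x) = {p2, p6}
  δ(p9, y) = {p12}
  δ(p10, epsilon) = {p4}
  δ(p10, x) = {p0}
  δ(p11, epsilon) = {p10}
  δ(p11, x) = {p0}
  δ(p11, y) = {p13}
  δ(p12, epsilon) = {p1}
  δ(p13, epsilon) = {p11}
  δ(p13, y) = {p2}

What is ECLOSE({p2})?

Start with {p2}.
From p2 via epsilon: add p6.
From p6 via epsilon: add p1.
From p1 via epsilon: add p3, p7.
From p7 via epsilon: add p10, p11.
From p10 via epsilon: add p4.
No new states can be added; the closed set is {p1, p2, p3, p4, p6, p7, p10, p11}.

{p1, p2, p3, p4, p6, p7, p10, p11}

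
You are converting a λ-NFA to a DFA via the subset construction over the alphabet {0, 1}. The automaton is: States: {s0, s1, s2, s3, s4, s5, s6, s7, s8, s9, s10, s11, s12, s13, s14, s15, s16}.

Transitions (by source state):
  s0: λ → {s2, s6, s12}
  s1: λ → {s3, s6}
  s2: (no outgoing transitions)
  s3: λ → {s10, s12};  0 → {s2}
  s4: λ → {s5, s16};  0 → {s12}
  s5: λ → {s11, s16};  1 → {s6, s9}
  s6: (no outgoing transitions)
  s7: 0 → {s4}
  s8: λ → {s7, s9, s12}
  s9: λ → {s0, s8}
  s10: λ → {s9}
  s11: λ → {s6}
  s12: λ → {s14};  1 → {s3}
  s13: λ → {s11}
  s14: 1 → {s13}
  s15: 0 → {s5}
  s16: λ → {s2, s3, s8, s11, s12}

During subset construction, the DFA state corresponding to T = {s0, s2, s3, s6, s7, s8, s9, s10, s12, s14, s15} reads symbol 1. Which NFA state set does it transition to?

{s0, s2, s3, s6, s7, s8, s9, s10, s11, s12, s13, s14}

s12 on 1 → {s3}.
s14 on 1 → {s13}.
No 1-transition from s0, s2, s3, s6, s7, s8, s9, s10, s15.
Union after reading 1: {s3, s13}.
Now take the λ-closure:
From s3 via λ: add s10, s12.
From s13 via λ: add s11.
From s10 via λ: add s9.
From s11 via λ: add s6.
From s12 via λ: add s14.
From s9 via λ: add s0, s8.
From s0 via λ: add s2.
From s8 via λ: add s7.
No new states can be added; the closed set is {s0, s2, s3, s6, s7, s8, s9, s10, s11, s12, s13, s14}.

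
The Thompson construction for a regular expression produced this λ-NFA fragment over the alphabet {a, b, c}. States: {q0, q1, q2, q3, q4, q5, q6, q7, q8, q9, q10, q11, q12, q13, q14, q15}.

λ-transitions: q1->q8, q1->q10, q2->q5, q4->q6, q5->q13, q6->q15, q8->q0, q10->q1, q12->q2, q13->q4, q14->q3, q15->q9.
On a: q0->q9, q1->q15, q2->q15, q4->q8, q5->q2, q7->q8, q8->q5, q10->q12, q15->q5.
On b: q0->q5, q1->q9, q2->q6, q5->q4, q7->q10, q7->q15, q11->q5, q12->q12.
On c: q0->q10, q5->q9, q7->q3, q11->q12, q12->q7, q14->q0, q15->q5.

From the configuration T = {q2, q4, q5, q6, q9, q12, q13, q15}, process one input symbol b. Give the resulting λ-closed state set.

q2 on b → {q6}.
q5 on b → {q4}.
q12 on b → {q12}.
No b-transition from q4, q6, q9, q13, q15.
Union after reading b: {q4, q6, q12}.
Now take the λ-closure:
From q6 via λ: add q15.
From q12 via λ: add q2.
From q2 via λ: add q5.
From q15 via λ: add q9.
From q5 via λ: add q13.
No new states can be added; the closed set is {q2, q4, q5, q6, q9, q12, q13, q15}.

{q2, q4, q5, q6, q9, q12, q13, q15}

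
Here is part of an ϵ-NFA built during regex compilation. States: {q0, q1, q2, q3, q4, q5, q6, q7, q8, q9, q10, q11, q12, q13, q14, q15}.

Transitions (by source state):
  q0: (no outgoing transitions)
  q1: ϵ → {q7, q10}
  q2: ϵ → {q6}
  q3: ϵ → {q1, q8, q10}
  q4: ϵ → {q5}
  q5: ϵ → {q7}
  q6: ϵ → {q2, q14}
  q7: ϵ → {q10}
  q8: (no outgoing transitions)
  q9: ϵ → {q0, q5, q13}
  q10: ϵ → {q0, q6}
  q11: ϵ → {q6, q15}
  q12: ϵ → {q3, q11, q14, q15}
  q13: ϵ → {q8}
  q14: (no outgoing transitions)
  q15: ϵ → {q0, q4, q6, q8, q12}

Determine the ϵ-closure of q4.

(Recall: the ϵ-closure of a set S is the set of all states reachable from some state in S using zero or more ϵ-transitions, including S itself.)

Start with {q4}.
From q4 via ϵ: add q5.
From q5 via ϵ: add q7.
From q7 via ϵ: add q10.
From q10 via ϵ: add q0, q6.
From q6 via ϵ: add q2, q14.
No new states can be added; the closed set is {q0, q2, q4, q5, q6, q7, q10, q14}.

{q0, q2, q4, q5, q6, q7, q10, q14}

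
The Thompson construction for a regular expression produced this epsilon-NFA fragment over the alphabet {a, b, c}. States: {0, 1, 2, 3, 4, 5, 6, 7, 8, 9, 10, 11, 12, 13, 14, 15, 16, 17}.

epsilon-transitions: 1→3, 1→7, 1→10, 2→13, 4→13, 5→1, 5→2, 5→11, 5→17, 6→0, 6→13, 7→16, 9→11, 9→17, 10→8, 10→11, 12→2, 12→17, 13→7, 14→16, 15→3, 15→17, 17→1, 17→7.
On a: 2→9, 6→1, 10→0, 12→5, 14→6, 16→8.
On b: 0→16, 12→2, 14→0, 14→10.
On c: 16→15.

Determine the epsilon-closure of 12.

Start with {12}.
From 12 via epsilon: add 2, 17.
From 2 via epsilon: add 13.
From 17 via epsilon: add 1, 7.
From 1 via epsilon: add 3, 10.
From 7 via epsilon: add 16.
From 10 via epsilon: add 8, 11.
No new states can be added; the closed set is {1, 2, 3, 7, 8, 10, 11, 12, 13, 16, 17}.

{1, 2, 3, 7, 8, 10, 11, 12, 13, 16, 17}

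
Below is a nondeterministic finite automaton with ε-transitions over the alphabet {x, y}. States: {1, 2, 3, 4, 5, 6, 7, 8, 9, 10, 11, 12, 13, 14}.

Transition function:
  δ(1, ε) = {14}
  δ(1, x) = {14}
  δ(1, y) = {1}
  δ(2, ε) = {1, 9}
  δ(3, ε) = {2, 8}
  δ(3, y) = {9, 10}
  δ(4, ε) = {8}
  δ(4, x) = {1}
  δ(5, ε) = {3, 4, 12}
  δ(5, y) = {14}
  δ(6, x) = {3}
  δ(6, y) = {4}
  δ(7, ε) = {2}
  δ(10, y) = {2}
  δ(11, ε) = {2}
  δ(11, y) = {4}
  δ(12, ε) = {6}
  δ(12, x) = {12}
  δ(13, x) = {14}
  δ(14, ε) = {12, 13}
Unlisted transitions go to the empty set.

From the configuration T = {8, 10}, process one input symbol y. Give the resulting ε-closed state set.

{1, 2, 6, 9, 12, 13, 14}

10 on y → {2}.
No y-transition from 8.
Union after reading y: {2}.
Now take the ε-closure:
From 2 via ε: add 1, 9.
From 1 via ε: add 14.
From 14 via ε: add 12, 13.
From 12 via ε: add 6.
No new states can be added; the closed set is {1, 2, 6, 9, 12, 13, 14}.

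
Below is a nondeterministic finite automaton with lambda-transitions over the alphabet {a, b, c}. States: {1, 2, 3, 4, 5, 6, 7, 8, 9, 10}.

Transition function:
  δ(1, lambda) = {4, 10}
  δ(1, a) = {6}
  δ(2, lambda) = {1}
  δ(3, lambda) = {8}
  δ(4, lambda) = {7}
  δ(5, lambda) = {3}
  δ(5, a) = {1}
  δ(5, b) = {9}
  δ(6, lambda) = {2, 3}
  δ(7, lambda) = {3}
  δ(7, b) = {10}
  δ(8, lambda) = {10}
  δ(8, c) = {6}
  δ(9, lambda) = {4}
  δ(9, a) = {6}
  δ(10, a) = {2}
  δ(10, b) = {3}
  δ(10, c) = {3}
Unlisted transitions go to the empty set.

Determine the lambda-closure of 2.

Start with {2}.
From 2 via lambda: add 1.
From 1 via lambda: add 4, 10.
From 4 via lambda: add 7.
From 7 via lambda: add 3.
From 3 via lambda: add 8.
No new states can be added; the closed set is {1, 2, 3, 4, 7, 8, 10}.

{1, 2, 3, 4, 7, 8, 10}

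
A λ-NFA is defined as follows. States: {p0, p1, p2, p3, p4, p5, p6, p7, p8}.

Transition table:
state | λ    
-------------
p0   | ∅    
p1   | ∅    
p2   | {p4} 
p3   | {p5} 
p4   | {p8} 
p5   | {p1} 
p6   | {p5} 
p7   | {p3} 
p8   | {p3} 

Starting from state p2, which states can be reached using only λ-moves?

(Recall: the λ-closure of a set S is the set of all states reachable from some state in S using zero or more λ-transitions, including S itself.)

Start with {p2}.
From p2 via λ: add p4.
From p4 via λ: add p8.
From p8 via λ: add p3.
From p3 via λ: add p5.
From p5 via λ: add p1.
No new states can be added; the closed set is {p1, p2, p3, p4, p5, p8}.

{p1, p2, p3, p4, p5, p8}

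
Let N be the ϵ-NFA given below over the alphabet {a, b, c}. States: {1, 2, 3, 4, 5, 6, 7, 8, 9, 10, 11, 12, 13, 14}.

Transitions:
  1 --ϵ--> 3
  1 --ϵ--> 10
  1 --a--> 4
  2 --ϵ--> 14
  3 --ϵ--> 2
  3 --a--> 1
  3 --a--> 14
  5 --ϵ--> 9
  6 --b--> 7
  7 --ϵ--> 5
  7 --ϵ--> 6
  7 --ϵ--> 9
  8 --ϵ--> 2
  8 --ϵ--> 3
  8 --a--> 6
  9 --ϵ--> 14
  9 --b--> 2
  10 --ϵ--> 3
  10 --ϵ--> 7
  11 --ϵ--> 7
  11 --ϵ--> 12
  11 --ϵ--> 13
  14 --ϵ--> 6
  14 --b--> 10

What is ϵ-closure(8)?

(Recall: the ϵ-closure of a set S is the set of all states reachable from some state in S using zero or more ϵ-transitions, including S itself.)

{2, 3, 6, 8, 14}

Start with {8}.
From 8 via ϵ: add 2, 3.
From 2 via ϵ: add 14.
From 14 via ϵ: add 6.
No new states can be added; the closed set is {2, 3, 6, 8, 14}.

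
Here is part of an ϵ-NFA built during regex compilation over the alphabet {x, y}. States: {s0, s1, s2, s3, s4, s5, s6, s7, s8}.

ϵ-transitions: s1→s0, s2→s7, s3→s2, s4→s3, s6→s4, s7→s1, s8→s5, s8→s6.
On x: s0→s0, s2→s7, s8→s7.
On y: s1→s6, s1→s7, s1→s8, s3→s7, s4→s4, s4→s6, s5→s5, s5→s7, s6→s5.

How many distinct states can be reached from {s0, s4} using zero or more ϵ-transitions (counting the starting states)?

Start with {s0, s4}.
From s4 via ϵ: add s3.
From s3 via ϵ: add s2.
From s2 via ϵ: add s7.
From s7 via ϵ: add s1.
ϵ-closure = {s0, s1, s2, s3, s4, s7}, which has 6 states.

6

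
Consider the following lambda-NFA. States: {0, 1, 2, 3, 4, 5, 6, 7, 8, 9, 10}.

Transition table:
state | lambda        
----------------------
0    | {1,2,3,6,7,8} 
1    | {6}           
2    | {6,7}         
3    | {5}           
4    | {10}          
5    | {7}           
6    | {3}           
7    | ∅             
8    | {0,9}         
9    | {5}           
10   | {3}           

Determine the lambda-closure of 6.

{3, 5, 6, 7}

Start with {6}.
From 6 via lambda: add 3.
From 3 via lambda: add 5.
From 5 via lambda: add 7.
No new states can be added; the closed set is {3, 5, 6, 7}.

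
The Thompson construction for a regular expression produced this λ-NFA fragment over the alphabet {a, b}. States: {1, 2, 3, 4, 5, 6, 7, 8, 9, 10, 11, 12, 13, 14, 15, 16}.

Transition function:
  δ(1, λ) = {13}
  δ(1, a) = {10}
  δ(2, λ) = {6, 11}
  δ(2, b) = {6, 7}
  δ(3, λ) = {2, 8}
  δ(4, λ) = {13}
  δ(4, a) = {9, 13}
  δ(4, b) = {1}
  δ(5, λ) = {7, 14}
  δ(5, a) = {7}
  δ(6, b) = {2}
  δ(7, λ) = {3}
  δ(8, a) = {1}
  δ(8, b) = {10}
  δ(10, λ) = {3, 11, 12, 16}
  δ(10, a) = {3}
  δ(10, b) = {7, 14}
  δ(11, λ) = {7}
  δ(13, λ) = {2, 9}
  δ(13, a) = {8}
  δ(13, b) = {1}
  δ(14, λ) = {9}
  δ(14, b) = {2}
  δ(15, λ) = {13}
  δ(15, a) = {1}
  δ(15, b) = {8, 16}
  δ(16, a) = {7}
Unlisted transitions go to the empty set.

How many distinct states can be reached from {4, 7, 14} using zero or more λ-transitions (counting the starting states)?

10

Start with {4, 7, 14}.
From 4 via λ: add 13.
From 7 via λ: add 3.
From 14 via λ: add 9.
From 3 via λ: add 2, 8.
From 2 via λ: add 6, 11.
λ-closure = {2, 3, 4, 6, 7, 8, 9, 11, 13, 14}, which has 10 states.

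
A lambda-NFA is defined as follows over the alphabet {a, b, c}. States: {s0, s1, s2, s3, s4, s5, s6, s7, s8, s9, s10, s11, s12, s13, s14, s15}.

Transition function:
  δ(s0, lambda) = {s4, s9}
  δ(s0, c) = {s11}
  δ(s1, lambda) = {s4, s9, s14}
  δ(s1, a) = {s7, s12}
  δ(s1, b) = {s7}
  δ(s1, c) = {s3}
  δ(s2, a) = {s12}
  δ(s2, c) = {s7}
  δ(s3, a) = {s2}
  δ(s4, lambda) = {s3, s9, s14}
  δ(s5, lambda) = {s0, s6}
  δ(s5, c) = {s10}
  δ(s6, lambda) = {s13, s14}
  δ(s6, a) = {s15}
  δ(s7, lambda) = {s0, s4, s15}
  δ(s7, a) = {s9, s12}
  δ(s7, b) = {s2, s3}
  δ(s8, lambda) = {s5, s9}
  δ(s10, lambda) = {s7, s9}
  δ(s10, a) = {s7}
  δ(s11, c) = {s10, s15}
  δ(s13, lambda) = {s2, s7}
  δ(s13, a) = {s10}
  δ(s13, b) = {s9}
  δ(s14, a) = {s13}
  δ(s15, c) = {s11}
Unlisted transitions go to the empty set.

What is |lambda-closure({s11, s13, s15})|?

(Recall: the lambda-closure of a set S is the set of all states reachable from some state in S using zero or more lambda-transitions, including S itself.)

10

Start with {s11, s13, s15}.
From s13 via lambda: add s2, s7.
From s7 via lambda: add s0, s4.
From s0 via lambda: add s9.
From s4 via lambda: add s3, s14.
lambda-closure = {s0, s2, s3, s4, s7, s9, s11, s13, s14, s15}, which has 10 states.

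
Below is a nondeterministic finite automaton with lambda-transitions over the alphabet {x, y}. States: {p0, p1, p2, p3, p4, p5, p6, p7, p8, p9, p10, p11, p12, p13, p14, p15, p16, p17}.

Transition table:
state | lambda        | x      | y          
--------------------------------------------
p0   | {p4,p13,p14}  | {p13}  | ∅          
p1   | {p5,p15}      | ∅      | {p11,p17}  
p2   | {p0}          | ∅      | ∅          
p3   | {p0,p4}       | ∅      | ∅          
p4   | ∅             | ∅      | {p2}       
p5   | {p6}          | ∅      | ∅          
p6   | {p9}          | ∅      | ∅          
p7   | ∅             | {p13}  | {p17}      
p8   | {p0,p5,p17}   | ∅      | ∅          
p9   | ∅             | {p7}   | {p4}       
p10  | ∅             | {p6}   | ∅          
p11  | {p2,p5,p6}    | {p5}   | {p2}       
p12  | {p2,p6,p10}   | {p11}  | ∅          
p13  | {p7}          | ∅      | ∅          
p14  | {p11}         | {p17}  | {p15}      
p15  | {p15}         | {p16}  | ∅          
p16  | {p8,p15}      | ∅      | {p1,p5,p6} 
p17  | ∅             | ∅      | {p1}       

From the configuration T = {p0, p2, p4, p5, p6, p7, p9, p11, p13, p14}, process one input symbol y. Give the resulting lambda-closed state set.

{p0, p2, p4, p5, p6, p7, p9, p11, p13, p14, p15, p17}

p4 on y → {p2}.
p7 on y → {p17}.
p9 on y → {p4}.
p11 on y → {p2}.
p14 on y → {p15}.
No y-transition from p0, p2, p5, p6, p13.
Union after reading y: {p2, p4, p15, p17}.
Now take the lambda-closure:
From p2 via lambda: add p0.
From p0 via lambda: add p13, p14.
From p13 via lambda: add p7.
From p14 via lambda: add p11.
From p11 via lambda: add p5, p6.
From p6 via lambda: add p9.
No new states can be added; the closed set is {p0, p2, p4, p5, p6, p7, p9, p11, p13, p14, p15, p17}.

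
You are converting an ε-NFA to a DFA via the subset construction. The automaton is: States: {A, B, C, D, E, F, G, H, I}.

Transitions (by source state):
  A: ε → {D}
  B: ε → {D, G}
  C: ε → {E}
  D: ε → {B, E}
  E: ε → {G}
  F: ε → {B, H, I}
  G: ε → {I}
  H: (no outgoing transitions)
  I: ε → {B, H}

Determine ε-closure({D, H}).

{B, D, E, G, H, I}

Start with {D, H}.
From D via ε: add B, E.
From B via ε: add G.
From G via ε: add I.
No new states can be added; the closed set is {B, D, E, G, H, I}.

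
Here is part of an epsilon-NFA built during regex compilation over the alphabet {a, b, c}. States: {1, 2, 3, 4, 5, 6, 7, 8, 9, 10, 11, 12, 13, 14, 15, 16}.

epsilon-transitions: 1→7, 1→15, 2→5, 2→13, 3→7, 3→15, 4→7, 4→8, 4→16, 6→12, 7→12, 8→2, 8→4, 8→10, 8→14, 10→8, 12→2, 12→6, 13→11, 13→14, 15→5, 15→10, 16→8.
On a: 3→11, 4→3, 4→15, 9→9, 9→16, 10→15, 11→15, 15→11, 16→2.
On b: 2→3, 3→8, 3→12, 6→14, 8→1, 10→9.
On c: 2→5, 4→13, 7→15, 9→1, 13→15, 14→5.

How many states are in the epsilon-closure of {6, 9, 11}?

Start with {6, 9, 11}.
From 6 via epsilon: add 12.
From 12 via epsilon: add 2.
From 2 via epsilon: add 5, 13.
From 13 via epsilon: add 14.
epsilon-closure = {2, 5, 6, 9, 11, 12, 13, 14}, which has 8 states.

8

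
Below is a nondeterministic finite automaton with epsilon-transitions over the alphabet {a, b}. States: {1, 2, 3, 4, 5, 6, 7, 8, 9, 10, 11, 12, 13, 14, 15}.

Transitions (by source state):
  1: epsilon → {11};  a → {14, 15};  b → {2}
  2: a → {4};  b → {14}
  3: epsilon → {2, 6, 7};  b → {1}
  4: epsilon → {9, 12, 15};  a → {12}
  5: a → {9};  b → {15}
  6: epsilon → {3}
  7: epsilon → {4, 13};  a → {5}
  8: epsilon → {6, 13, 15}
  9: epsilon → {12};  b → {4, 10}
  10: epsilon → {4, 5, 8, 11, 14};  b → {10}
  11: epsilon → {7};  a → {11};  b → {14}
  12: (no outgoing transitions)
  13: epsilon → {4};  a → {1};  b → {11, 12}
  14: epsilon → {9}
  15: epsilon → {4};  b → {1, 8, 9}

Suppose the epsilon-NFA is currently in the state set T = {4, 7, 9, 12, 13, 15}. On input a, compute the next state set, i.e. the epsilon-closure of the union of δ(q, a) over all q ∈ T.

4 on a → {12}.
7 on a → {5}.
13 on a → {1}.
No a-transition from 9, 12, 15.
Union after reading a: {1, 5, 12}.
Now take the epsilon-closure:
From 1 via epsilon: add 11.
From 11 via epsilon: add 7.
From 7 via epsilon: add 4, 13.
From 4 via epsilon: add 9, 15.
No new states can be added; the closed set is {1, 4, 5, 7, 9, 11, 12, 13, 15}.

{1, 4, 5, 7, 9, 11, 12, 13, 15}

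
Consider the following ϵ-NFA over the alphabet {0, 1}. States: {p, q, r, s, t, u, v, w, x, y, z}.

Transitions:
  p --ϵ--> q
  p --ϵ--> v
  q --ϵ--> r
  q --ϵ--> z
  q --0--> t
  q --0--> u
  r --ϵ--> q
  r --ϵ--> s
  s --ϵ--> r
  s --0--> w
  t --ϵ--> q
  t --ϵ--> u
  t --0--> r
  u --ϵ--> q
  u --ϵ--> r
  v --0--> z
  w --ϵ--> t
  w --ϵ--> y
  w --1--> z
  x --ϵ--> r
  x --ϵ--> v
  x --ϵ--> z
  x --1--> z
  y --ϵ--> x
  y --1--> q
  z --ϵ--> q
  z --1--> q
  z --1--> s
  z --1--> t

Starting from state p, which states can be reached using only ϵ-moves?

{p, q, r, s, v, z}

Start with {p}.
From p via ϵ: add q, v.
From q via ϵ: add r, z.
From r via ϵ: add s.
No new states can be added; the closed set is {p, q, r, s, v, z}.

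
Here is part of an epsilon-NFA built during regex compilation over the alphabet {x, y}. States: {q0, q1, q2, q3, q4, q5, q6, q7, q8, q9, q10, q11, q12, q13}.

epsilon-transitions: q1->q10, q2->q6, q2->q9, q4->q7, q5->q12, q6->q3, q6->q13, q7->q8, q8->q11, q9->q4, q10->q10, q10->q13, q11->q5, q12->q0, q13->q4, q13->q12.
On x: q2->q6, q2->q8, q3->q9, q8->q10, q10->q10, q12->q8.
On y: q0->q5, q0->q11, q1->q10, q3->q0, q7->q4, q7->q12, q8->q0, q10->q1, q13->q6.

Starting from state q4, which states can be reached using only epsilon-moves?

{q0, q4, q5, q7, q8, q11, q12}

Start with {q4}.
From q4 via epsilon: add q7.
From q7 via epsilon: add q8.
From q8 via epsilon: add q11.
From q11 via epsilon: add q5.
From q5 via epsilon: add q12.
From q12 via epsilon: add q0.
No new states can be added; the closed set is {q0, q4, q5, q7, q8, q11, q12}.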